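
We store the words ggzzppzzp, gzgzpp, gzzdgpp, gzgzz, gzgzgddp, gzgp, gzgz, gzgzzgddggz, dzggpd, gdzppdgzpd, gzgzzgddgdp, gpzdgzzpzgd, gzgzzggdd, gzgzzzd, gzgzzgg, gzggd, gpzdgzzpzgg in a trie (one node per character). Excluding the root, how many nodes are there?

For each word, the new-node count is its length minus the longest prefix already in the trie:
  "ggzzppzzp" → 9 new (g, g, z, z, p, p, z, z, p)
  "gzgzpp" → prefix "g" already present; 5 new (z, g, z, p, p)
  "gzzdgpp" → prefix "gz" already present; 5 new (z, d, g, p, p)
  "gzgzz" → prefix "gzgz" already present; 1 new (z)
  "gzgzgddp" → prefix "gzgz" already present; 4 new (g, d, d, p)
  "gzgp" → prefix "gzg" already present; 1 new (p)
  "gzgz" → prefix "gzgz" already present; 0 new (none)
  "gzgzzgddggz" → prefix "gzgzz" already present; 6 new (g, d, d, g, g, z)
  "dzggpd" → 6 new (d, z, g, g, p, d)
  "gdzppdgzpd" → prefix "g" already present; 9 new (d, z, p, p, d, g, z, p, d)
  "gzgzzgddgdp" → prefix "gzgzzgddg" already present; 2 new (d, p)
  "gpzdgzzpzgd" → prefix "g" already present; 10 new (p, z, d, g, z, z, p, z, g, d)
  "gzgzzggdd" → prefix "gzgzzg" already present; 3 new (g, d, d)
  "gzgzzzd" → prefix "gzgzz" already present; 2 new (z, d)
  "gzgzzgg" → prefix "gzgzzgg" already present; 0 new (none)
  "gzggd" → prefix "gzg" already present; 2 new (g, d)
  "gpzdgzzpzgg" → prefix "gpzdgzzpzg" already present; 1 new (g)
Total nodes = 9 + 5 + 5 + 1 + 4 + 1 + 0 + 6 + 6 + 9 + 2 + 10 + 3 + 2 + 0 + 2 + 1 = 66

66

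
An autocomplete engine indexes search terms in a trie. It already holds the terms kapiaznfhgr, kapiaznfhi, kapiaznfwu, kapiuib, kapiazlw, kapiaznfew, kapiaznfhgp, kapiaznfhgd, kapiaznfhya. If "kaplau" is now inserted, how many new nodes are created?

"kap" is already a path in the trie; the remaining "lau" must be added.
So 6 − 3 = 3 new nodes.

3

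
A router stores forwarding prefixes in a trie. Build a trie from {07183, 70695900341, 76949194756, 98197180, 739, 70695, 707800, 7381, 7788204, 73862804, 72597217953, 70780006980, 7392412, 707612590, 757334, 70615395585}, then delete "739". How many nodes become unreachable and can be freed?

After clearing the end-marker at "739", prune upward until reaching a node still needed by another word.
Every node on "739" is still needed (e.g. by "7392412"), so nothing is freed.
Nodes removed: 0

0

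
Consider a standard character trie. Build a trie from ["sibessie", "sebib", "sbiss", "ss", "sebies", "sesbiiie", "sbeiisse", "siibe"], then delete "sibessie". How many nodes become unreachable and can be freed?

6

Walk "sibessie" from the leaf back toward the root, removing each node that no remaining word uses.
The suffix "bessie" (6 nodes) is used only by "sibessie"; the node for "si" still has the child "i", so pruning stops there.
Nodes removed: 6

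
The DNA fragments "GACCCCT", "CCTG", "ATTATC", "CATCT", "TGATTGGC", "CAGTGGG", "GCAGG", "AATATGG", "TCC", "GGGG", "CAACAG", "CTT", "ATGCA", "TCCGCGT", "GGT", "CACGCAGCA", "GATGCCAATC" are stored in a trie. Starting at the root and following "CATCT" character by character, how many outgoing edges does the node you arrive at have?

Follow the path "CATCT" to its node, then look at its outgoing edges.
No stored string extends past "CATCT".
That node has 0 child edges.

0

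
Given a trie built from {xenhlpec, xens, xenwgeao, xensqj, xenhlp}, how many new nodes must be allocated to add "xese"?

2

Walking "xese" from the root, the first 2 characters ("xe") follow existing edges; "s" is the first miss.
Each of the 2 remaining characters creates one node.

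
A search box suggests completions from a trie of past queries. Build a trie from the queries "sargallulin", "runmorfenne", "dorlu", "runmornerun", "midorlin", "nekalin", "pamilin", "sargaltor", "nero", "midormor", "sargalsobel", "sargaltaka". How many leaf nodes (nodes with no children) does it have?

12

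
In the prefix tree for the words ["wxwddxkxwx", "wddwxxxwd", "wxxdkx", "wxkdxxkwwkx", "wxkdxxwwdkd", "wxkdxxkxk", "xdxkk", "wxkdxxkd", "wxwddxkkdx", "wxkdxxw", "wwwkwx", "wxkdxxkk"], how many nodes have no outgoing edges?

Leaves are exactly the stored words that no other stored word extends.
Those words: "wddwxxxwd", "wwwkwx", "wxkdxxkd", "wxkdxxkk", "wxkdxxkwwkx", "wxkdxxkxk", "wxkdxxwwdkd", "wxwddxkkdx", "wxwddxkxwx", "wxxdkx", "xdxkk"
Leaf count: 11

11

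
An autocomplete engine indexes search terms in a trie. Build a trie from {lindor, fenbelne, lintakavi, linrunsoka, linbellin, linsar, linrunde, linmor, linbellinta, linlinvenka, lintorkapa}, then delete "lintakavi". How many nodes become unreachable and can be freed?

5

A node on "lintakavi"'s path can go only if nothing else ends at it or branches off below it.
The suffix "akavi" (5 nodes) is used only by "lintakavi"; the node for "lint" still has the child "o", so pruning stops there.
Nodes removed: 5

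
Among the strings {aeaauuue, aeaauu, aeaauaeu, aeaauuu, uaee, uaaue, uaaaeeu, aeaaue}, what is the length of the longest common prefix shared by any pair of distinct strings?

7

The deepest shared node is where two words last agree before diverging.
e.g. "aeaauuu" and "aeaauuue" share the prefix "aeaauuu" of length 7; no pair shares a longer one.
Longest shared-prefix length: 7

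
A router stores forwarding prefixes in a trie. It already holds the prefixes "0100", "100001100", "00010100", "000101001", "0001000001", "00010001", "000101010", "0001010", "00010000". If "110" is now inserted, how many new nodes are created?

The longest prefix of "110" already in the trie is "1" (length 1).
New nodes needed: |"110"| − 1 = 3 − 1 = 2.

2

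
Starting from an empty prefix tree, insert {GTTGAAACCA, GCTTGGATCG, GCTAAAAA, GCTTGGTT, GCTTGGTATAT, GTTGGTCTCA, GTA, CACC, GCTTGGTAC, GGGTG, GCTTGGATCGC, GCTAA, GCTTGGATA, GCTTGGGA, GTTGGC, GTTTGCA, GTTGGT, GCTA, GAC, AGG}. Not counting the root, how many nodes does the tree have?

60

Count nodes per top-level branch (shared prefixes stored once):
  'A'-branch (AGG): 3 nodes
  'C'-branch (CACC): 4 nodes
  'G'-branch (GAC, GCTA, GCTAA, GCTAAAAA, GCTTGGATA, GCTTGGATCG, GCTTGGATCGC, GCTTGGGA, GCTTGGTAC, GCTTGGTATAT, GCTTGGTT, GGGTG, GTA, GTTGAAACCA, GTTGGC, GTTGGT, GTTGGTCTCA, GTTTGCA): 53 nodes
Sum: 60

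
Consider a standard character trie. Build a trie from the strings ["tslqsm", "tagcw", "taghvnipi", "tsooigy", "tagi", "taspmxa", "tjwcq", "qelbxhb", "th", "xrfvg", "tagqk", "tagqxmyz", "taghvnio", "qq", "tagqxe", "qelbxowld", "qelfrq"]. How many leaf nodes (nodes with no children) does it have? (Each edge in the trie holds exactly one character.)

A leaf is a node with no children — equivalently, the end of a word that is not a proper prefix of any other stored word.
Those words: "qelbxhb", "qelbxowld", "qelfrq", "qq", "tagcw", "taghvnio", "taghvnipi", "tagi", "tagqk", "tagqxe", "tagqxmyz", "taspmxa", "th", "tjwcq", "tslqsm", "tsooigy", "xrfvg"
Leaf count: 17

17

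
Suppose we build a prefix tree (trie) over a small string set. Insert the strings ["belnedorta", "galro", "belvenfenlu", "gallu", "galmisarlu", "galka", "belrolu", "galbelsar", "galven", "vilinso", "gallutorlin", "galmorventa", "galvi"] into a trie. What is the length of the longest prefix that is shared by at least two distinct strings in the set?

Look for the deepest trie node that still has at least two words in its subtree.
"gallu" and "gallutorlin" agree on "gallu" (5 characters) before diverging; nothing deeper is shared.
Longest shared-prefix length: 5

5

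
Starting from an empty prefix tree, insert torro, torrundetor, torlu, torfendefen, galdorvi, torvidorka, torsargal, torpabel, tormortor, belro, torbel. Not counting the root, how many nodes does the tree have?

Insert word by word; a character creates a node only if that edge doesn't already exist:
  "torro" → 5 new (t, o, r, r, o)
  "torrundetor" → prefix "torr" already present; 7 new (u, n, d, e, t, o, r)
  "torlu" → prefix "tor" already present; 2 new (l, u)
  "torfendefen" → prefix "tor" already present; 8 new (f, e, n, d, e, f, e, n)
  "galdorvi" → 8 new (g, a, l, d, o, r, v, i)
  "torvidorka" → prefix "tor" already present; 7 new (v, i, d, o, r, k, a)
  "torsargal" → prefix "tor" already present; 6 new (s, a, r, g, a, l)
  "torpabel" → prefix "tor" already present; 5 new (p, a, b, e, l)
  "tormortor" → prefix "tor" already present; 6 new (m, o, r, t, o, r)
  "belro" → 5 new (b, e, l, r, o)
  "torbel" → prefix "tor" already present; 3 new (b, e, l)
Total nodes = 5 + 7 + 2 + 8 + 8 + 7 + 6 + 5 + 6 + 5 + 3 = 62

62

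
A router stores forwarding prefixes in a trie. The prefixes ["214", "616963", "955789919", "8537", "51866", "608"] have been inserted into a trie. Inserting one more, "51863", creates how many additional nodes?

"5186" is already a path in the trie; the remaining "3" must be added.
So 5 − 4 = 1 new nodes.

1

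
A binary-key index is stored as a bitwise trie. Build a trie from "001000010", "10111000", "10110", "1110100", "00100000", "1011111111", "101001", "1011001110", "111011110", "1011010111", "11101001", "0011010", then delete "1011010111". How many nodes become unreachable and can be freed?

5

After clearing the end-marker at "1011010111", prune upward until reaching a node still needed by another word.
The suffix "10111" (5 nodes) is used only by "1011010111"; the node for "10110" still has the child "0", so pruning stops there.
Nodes removed: 5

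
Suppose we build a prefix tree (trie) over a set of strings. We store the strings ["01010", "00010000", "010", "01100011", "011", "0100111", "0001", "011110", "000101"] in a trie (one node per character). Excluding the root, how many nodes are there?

Count nodes per top-level branch (shared prefixes stored once):
  '0'-branch (0001, 00010000, 000101, 010, 0100111, 01010, 011, 01100011, 011110): 26 nodes
Sum: 26

26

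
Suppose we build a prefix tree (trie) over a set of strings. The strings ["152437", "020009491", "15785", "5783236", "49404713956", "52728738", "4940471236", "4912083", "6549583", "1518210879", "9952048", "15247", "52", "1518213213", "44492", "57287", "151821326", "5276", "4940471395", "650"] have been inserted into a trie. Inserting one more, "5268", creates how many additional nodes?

"52" is already a path in the trie; the remaining "68" must be added.
Each of the 2 remaining characters creates one node.

2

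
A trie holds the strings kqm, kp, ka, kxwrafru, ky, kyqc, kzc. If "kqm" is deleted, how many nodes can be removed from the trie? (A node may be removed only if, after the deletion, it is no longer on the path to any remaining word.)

A node on "kqm"'s path can go only if nothing else ends at it or branches off below it.
The suffix "qm" (2 nodes) is used only by "kqm"; the node for "k" still has the child "p", so pruning stops there.
Nodes removed: 2

2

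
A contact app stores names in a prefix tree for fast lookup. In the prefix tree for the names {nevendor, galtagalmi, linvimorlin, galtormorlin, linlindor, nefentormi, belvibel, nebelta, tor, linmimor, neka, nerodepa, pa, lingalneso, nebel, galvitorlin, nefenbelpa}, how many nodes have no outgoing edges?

Leaves are exactly the stored words that no other stored word extends.
Those words: "belvibel", "galtagalmi", "galtormorlin", "galvitorlin", "lingalneso", "linlindor", "linmimor", "linvimorlin", "nebelta", "nefenbelpa", "nefentormi", "neka", "nerodepa", "nevendor", "pa", "tor"
Leaf count: 16

16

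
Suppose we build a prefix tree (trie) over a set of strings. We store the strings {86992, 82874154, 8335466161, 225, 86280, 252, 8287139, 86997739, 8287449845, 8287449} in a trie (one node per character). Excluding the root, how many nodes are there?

41

Insert word by word; a character creates a node only if that edge doesn't already exist:
  "86992" → 5 new (8, 6, 9, 9, 2)
  "82874154" → prefix "8" already present; 7 new (2, 8, 7, 4, 1, 5, 4)
  "8335466161" → prefix "8" already present; 9 new (3, 3, 5, 4, 6, 6, 1, 6, 1)
  "225" → 3 new (2, 2, 5)
  "86280" → prefix "86" already present; 3 new (2, 8, 0)
  "252" → prefix "2" already present; 2 new (5, 2)
  "8287139" → prefix "8287" already present; 3 new (1, 3, 9)
  "86997739" → prefix "8699" already present; 4 new (7, 7, 3, 9)
  "8287449845" → prefix "82874" already present; 5 new (4, 9, 8, 4, 5)
  "8287449" → prefix "8287449" already present; 0 new (none)
Total nodes = 5 + 7 + 9 + 3 + 3 + 2 + 3 + 4 + 5 + 0 = 41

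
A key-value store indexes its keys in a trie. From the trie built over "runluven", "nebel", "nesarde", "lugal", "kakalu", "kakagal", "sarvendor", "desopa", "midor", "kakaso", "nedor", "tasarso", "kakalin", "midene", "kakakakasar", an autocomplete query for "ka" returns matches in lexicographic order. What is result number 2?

kakakakasar

Words with prefix "ka", in lexicographic order: "kakagal", "kakakakasar", "kakalin", "kakalu", "kakaso"
Position 2: kakakakasar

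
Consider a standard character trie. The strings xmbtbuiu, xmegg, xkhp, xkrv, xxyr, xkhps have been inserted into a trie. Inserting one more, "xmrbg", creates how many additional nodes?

Walking "xmrbg" from the root, the first 2 characters ("xm") follow existing edges; "r" is the first miss.
Each of the 3 remaining characters creates one node.

3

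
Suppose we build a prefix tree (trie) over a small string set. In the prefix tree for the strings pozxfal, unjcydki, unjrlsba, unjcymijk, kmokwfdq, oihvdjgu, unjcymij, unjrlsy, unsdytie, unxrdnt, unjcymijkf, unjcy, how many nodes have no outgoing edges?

9

A leaf is a node with no children — equivalently, the end of a word that is not a proper prefix of any other stored word.
Those words: "kmokwfdq", "oihvdjgu", "pozxfal", "unjcydki", "unjcymijkf", "unjrlsba", "unjrlsy", "unsdytie", "unxrdnt"
Leaf count: 9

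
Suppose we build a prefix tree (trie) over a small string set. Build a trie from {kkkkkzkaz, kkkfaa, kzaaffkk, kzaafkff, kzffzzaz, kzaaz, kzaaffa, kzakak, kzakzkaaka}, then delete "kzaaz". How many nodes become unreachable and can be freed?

1

A node on "kzaaz"'s path can go only if nothing else ends at it or branches off below it.
The suffix "z" (1 node) is used only by "kzaaz"; the node for "kzaa" still has the child "f", so pruning stops there.
Nodes removed: 1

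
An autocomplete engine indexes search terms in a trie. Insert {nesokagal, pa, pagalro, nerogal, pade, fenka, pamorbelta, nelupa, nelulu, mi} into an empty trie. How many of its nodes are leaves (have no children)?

9

A leaf is a node with no children — equivalently, the end of a word that is not a proper prefix of any other stored word.
Those words: "fenka", "mi", "nelulu", "nelupa", "nerogal", "nesokagal", "pade", "pagalro", "pamorbelta"
Leaf count: 9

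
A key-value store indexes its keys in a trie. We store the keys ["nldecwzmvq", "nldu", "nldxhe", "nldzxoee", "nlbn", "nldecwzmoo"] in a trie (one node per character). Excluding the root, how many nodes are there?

Count nodes per top-level branch (shared prefixes stored once):
  'n'-branch (nlbn, nldecwzmoo, nldecwzmvq, nldu, nldxhe, nldzxoee): 23 nodes
Sum: 23

23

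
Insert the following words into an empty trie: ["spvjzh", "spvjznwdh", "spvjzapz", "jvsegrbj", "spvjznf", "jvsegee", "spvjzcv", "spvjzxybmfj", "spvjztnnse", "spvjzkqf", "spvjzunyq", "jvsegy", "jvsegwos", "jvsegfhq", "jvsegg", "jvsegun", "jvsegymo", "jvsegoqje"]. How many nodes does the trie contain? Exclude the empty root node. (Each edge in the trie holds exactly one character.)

60

Insert word by word; a character creates a node only if that edge doesn't already exist:
  "spvjzh" → 6 new (s, p, v, j, z, h)
  "spvjznwdh" → prefix "spvjz" already present; 4 new (n, w, d, h)
  "spvjzapz" → prefix "spvjz" already present; 3 new (a, p, z)
  "jvsegrbj" → 8 new (j, v, s, e, g, r, b, j)
  "spvjznf" → prefix "spvjzn" already present; 1 new (f)
  "jvsegee" → prefix "jvseg" already present; 2 new (e, e)
  "spvjzcv" → prefix "spvjz" already present; 2 new (c, v)
  "spvjzxybmfj" → prefix "spvjz" already present; 6 new (x, y, b, m, f, j)
  "spvjztnnse" → prefix "spvjz" already present; 5 new (t, n, n, s, e)
  "spvjzkqf" → prefix "spvjz" already present; 3 new (k, q, f)
  "spvjzunyq" → prefix "spvjz" already present; 4 new (u, n, y, q)
  "jvsegy" → prefix "jvseg" already present; 1 new (y)
  "jvsegwos" → prefix "jvseg" already present; 3 new (w, o, s)
  "jvsegfhq" → prefix "jvseg" already present; 3 new (f, h, q)
  "jvsegg" → prefix "jvseg" already present; 1 new (g)
  "jvsegun" → prefix "jvseg" already present; 2 new (u, n)
  "jvsegymo" → prefix "jvsegy" already present; 2 new (m, o)
  "jvsegoqje" → prefix "jvseg" already present; 4 new (o, q, j, e)
Total nodes = 6 + 4 + 3 + 8 + 1 + 2 + 2 + 6 + 5 + 3 + 4 + 1 + 3 + 3 + 1 + 2 + 2 + 4 = 60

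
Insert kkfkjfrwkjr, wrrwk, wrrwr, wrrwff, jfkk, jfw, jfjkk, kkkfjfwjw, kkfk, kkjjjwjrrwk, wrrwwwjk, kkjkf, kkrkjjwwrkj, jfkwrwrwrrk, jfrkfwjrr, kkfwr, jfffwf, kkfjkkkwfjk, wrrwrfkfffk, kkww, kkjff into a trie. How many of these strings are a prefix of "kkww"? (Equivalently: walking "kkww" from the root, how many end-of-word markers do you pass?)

1

Traverse "kkww" character by character; count nodes along the way that are marked as word ends.
Prefixes of the query that are stored words: "kkww"
Count: 1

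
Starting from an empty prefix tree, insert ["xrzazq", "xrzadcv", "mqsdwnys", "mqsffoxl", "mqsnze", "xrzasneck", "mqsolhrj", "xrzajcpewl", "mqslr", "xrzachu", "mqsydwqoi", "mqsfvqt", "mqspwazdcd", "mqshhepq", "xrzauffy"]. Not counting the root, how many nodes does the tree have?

71

Insert word by word; a character creates a node only if that edge doesn't already exist:
  "xrzazq" → 6 new (x, r, z, a, z, q)
  "xrzadcv" → prefix "xrza" already present; 3 new (d, c, v)
  "mqsdwnys" → 8 new (m, q, s, d, w, n, y, s)
  "mqsffoxl" → prefix "mqs" already present; 5 new (f, f, o, x, l)
  "mqsnze" → prefix "mqs" already present; 3 new (n, z, e)
  "xrzasneck" → prefix "xrza" already present; 5 new (s, n, e, c, k)
  "mqsolhrj" → prefix "mqs" already present; 5 new (o, l, h, r, j)
  "xrzajcpewl" → prefix "xrza" already present; 6 new (j, c, p, e, w, l)
  "mqslr" → prefix "mqs" already present; 2 new (l, r)
  "xrzachu" → prefix "xrza" already present; 3 new (c, h, u)
  "mqsydwqoi" → prefix "mqs" already present; 6 new (y, d, w, q, o, i)
  "mqsfvqt" → prefix "mqsf" already present; 3 new (v, q, t)
  "mqspwazdcd" → prefix "mqs" already present; 7 new (p, w, a, z, d, c, d)
  "mqshhepq" → prefix "mqs" already present; 5 new (h, h, e, p, q)
  "xrzauffy" → prefix "xrza" already present; 4 new (u, f, f, y)
Total nodes = 6 + 3 + 8 + 5 + 3 + 5 + 5 + 6 + 2 + 3 + 6 + 3 + 7 + 5 + 4 = 71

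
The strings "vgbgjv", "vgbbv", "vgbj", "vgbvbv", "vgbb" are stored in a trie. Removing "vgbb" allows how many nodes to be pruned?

0

After clearing the end-marker at "vgbb", prune upward until reaching a node still needed by another word.
Every node on "vgbb" is still needed (e.g. by "vgbbv"), so nothing is freed.
Nodes removed: 0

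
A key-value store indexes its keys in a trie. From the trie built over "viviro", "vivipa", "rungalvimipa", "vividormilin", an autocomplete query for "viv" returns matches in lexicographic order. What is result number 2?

vivipa

Words with prefix "viv", in lexicographic order: "vividormilin", "vivipa", "viviro"
The 2nd is vivipa.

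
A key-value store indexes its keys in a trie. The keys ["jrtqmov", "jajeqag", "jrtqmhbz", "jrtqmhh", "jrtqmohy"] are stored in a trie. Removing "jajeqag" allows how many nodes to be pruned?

A node on "jajeqag"'s path can go only if nothing else ends at it or branches off below it.
The suffix "ajeqag" (6 nodes) is used only by "jajeqag"; the node for "j" still has the child "r", so pruning stops there.
Nodes removed: 6

6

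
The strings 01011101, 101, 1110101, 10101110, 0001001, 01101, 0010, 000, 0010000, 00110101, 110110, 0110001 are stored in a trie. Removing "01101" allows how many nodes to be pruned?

1

A node on "01101"'s path can go only if nothing else ends at it or branches off below it.
The suffix "1" (1 node) is used only by "01101"; the node for "0110" still has the child "0", so pruning stops there.
Nodes removed: 1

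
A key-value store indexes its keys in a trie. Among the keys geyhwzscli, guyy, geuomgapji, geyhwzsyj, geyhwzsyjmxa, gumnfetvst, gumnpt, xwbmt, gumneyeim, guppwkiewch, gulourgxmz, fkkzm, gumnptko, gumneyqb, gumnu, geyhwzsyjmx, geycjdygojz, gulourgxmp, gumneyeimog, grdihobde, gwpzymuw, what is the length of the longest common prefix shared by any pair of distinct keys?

11

Look for the deepest trie node that still has at least two words in its subtree.
e.g. "geyhwzsyjmx" and "geyhwzsyjmxa" share the prefix "geyhwzsyjmx" of length 11; no pair shares a longer one.
Longest shared-prefix length: 11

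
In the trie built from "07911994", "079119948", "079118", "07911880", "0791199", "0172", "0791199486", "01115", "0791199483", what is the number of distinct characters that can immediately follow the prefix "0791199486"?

The children of the "0791199486" node are the distinct next characters among strings starting with "0791199486".
No stored string extends past "0791199486".
That node has 0 child edges.

0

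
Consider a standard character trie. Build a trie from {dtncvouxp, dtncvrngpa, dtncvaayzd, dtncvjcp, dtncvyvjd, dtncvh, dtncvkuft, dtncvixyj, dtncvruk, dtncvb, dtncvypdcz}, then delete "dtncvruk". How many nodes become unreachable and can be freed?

2

A node on "dtncvruk"'s path can go only if nothing else ends at it or branches off below it.
The suffix "uk" (2 nodes) is used only by "dtncvruk"; the node for "dtncvr" still has the child "n", so pruning stops there.
Nodes removed: 2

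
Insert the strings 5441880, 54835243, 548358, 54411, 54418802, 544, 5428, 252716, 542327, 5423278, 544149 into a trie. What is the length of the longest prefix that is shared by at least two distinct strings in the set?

The deepest shared node is where two words last agree before diverging.
e.g. "5441880" and "54418802" share the prefix "5441880" of length 7; no pair shares a longer one.
Longest shared-prefix length: 7

7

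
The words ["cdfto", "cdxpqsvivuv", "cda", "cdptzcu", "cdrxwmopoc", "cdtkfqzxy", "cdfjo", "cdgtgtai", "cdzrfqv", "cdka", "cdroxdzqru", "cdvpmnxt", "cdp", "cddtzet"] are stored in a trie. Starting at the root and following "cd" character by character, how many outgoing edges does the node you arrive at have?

11

Walk "cd" from the root, arriving at one node.
Characters that immediately follow "cd" among the stored strings: {a, d, f, g, k, p, r, t, v, x, z}.
That node has 11 child edges.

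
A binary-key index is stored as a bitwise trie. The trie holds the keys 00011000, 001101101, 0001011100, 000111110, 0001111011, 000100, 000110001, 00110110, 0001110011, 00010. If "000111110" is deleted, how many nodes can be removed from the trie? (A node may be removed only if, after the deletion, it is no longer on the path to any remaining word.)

After clearing the end-marker at "000111110", prune upward until reaching a node still needed by another word.
The suffix "10" (2 nodes) is used only by "000111110"; the node for "0001111" still has the child "0", so pruning stops there.
Nodes removed: 2

2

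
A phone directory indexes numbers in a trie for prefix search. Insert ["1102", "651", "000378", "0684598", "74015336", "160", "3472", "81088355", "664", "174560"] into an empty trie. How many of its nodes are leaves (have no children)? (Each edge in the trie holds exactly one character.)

Leaves are exactly the stored words that no other stored word extends.
Those words: "000378", "0684598", "1102", "160", "174560", "3472", "651", "664", "74015336", "81088355"
Leaf count: 10

10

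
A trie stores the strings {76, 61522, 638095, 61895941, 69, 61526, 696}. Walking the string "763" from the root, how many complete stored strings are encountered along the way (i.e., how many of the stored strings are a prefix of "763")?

Traverse "763" character by character; count nodes along the way that are marked as word ends.
Prefixes of the query that are stored words: "76"
Count: 1

1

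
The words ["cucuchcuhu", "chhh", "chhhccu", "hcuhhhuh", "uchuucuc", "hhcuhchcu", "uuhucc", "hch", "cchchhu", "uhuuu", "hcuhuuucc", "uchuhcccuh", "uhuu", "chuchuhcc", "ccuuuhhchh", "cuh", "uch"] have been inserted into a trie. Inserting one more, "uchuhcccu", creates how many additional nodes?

Every character of "uchuhcccu" already lies on an existing path (it is a prefix of some stored word).
No new nodes are needed: 0.

0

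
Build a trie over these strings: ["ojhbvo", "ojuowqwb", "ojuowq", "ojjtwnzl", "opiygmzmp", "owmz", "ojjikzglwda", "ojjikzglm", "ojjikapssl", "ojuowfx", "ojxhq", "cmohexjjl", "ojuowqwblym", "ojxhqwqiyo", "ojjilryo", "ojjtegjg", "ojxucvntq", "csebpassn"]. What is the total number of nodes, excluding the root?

Trace insertions, counting only characters that open a new branch:
  "ojhbvo" → 6 new (o, j, h, b, v, o)
  "ojuowqwb" → prefix "oj" already present; 6 new (u, o, w, q, w, b)
  "ojuowq" → prefix "ojuowq" already present; 0 new (none)
  "ojjtwnzl" → prefix "oj" already present; 6 new (j, t, w, n, z, l)
  "opiygmzmp" → prefix "o" already present; 8 new (p, i, y, g, m, z, m, p)
  "owmz" → prefix "o" already present; 3 new (w, m, z)
  "ojjikzglwda" → prefix "ojj" already present; 8 new (i, k, z, g, l, w, d, a)
  "ojjikzglm" → prefix "ojjikzgl" already present; 1 new (m)
  "ojjikapssl" → prefix "ojjik" already present; 5 new (a, p, s, s, l)
  "ojuowfx" → prefix "ojuow" already present; 2 new (f, x)
  "ojxhq" → prefix "oj" already present; 3 new (x, h, q)
  "cmohexjjl" → 9 new (c, m, o, h, e, x, j, j, l)
  "ojuowqwblym" → prefix "ojuowqwb" already present; 3 new (l, y, m)
  "ojxhqwqiyo" → prefix "ojxhq" already present; 5 new (w, q, i, y, o)
  "ojjilryo" → prefix "ojji" already present; 4 new (l, r, y, o)
  "ojjtegjg" → prefix "ojjt" already present; 4 new (e, g, j, g)
  "ojxucvntq" → prefix "ojx" already present; 6 new (u, c, v, n, t, q)
  "csebpassn" → prefix "c" already present; 8 new (s, e, b, p, a, s, s, n)
Total nodes = 6 + 6 + 0 + 6 + 8 + 3 + 8 + 1 + 5 + 2 + 3 + 9 + 3 + 5 + 4 + 4 + 6 + 8 = 87

87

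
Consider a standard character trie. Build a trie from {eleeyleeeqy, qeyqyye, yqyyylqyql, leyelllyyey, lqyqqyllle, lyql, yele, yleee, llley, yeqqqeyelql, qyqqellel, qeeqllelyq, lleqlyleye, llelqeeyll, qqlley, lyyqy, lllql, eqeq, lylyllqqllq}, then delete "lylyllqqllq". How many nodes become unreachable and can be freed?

After clearing the end-marker at "lylyllqqllq", prune upward until reaching a node still needed by another word.
The suffix "lyllqqllq" (9 nodes) is used only by "lylyllqqllq"; the node for "ly" still has the child "q", so pruning stops there.
Nodes removed: 9

9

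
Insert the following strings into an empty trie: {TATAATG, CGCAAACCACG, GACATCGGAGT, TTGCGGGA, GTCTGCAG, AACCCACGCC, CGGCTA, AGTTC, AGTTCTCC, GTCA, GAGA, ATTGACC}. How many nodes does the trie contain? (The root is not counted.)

73

Count nodes per top-level branch (shared prefixes stored once):
  'A'-branch (AACCCACGCC, AGTTC, AGTTCTCC, ATTGACC): 23 nodes
  'C'-branch (CGCAAACCACG, CGGCTA): 15 nodes
  'G'-branch (GACATCGGAGT, GAGA, GTCA, GTCTGCAG): 21 nodes
  'T'-branch (TATAATG, TTGCGGGA): 14 nodes
Sum: 73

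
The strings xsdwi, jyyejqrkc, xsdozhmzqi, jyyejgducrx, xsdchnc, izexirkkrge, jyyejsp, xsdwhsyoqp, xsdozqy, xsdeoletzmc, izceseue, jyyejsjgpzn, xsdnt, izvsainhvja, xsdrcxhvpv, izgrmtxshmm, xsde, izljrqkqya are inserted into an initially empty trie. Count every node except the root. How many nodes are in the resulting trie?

106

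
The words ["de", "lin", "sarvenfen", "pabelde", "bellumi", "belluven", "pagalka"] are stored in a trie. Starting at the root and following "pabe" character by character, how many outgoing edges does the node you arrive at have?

Follow the path "pabe" to its node, then look at its outgoing edges.
Distinct next characters after "pabe": l.
That node has 1 child edge.

1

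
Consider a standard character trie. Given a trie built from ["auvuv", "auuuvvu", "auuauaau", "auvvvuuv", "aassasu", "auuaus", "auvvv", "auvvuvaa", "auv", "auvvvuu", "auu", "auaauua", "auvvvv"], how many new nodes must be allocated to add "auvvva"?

Walking "auvvva" from the root, the first 5 characters ("auvvv") follow existing edges; "a" is the first miss.
New nodes needed: |"auvvva"| − 5 = 6 − 5 = 1.

1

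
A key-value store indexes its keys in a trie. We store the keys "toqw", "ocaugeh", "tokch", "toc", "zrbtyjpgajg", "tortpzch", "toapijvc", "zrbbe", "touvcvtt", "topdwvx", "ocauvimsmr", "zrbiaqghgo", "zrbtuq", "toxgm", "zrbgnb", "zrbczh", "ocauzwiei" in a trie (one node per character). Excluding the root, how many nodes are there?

Insert word by word; a character creates a node only if that edge doesn't already exist:
  "toqw" → 4 new (t, o, q, w)
  "ocaugeh" → 7 new (o, c, a, u, g, e, h)
  "tokch" → prefix "to" already present; 3 new (k, c, h)
  "toc" → prefix "to" already present; 1 new (c)
  "zrbtyjpgajg" → 11 new (z, r, b, t, y, j, p, g, a, j, g)
  "tortpzch" → prefix "to" already present; 6 new (r, t, p, z, c, h)
  "toapijvc" → prefix "to" already present; 6 new (a, p, i, j, v, c)
  "zrbbe" → prefix "zrb" already present; 2 new (b, e)
  "touvcvtt" → prefix "to" already present; 6 new (u, v, c, v, t, t)
  "topdwvx" → prefix "to" already present; 5 new (p, d, w, v, x)
  "ocauvimsmr" → prefix "ocau" already present; 6 new (v, i, m, s, m, r)
  "zrbiaqghgo" → prefix "zrb" already present; 7 new (i, a, q, g, h, g, o)
  "zrbtuq" → prefix "zrbt" already present; 2 new (u, q)
  "toxgm" → prefix "to" already present; 3 new (x, g, m)
  "zrbgnb" → prefix "zrb" already present; 3 new (g, n, b)
  "zrbczh" → prefix "zrb" already present; 3 new (c, z, h)
  "ocauzwiei" → prefix "ocau" already present; 5 new (z, w, i, e, i)
Total nodes = 4 + 7 + 3 + 1 + 11 + 6 + 6 + 2 + 6 + 5 + 6 + 7 + 2 + 3 + 3 + 3 + 5 = 80

80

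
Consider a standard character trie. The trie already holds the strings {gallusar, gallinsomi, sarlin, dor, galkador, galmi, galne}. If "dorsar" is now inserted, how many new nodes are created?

Walking "dorsar" from the root, the first 3 characters ("dor") follow existing edges; "s" is the first miss.
New nodes needed: |"dorsar"| − 3 = 6 − 3 = 3.

3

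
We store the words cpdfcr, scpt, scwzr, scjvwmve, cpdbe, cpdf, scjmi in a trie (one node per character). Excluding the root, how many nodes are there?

23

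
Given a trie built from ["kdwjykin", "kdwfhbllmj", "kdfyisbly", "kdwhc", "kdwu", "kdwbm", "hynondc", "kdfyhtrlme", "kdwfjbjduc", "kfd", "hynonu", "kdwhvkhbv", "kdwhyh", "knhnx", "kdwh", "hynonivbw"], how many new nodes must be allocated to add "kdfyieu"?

"kdfyi" is already a path in the trie; the remaining "eu" must be added.
New nodes needed: |"kdfyieu"| − 5 = 7 − 5 = 2.

2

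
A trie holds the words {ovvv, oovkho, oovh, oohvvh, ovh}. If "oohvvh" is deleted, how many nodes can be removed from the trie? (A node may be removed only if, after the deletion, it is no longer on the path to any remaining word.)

After clearing the end-marker at "oohvvh", prune upward until reaching a node still needed by another word.
The suffix "hvvh" (4 nodes) is used only by "oohvvh"; the node for "oo" still has the child "v", so pruning stops there.
Nodes removed: 4

4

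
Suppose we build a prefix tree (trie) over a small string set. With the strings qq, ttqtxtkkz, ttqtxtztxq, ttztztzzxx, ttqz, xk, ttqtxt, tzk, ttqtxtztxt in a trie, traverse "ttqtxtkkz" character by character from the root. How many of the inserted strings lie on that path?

2

Walk "ttqtxtkkz" from the root; an end-of-word marker is hit whenever a stored word is a prefix of "ttqtxtkkz".
Prefixes of the query that are stored words: "ttqtxt", "ttqtxtkkz"
Count: 2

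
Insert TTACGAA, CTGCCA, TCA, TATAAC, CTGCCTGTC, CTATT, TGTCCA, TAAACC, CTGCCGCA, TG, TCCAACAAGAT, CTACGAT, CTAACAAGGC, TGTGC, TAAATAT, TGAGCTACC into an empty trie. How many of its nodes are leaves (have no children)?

15

Leaves are exactly the stored words that no other stored word extends.
Those words: "CTAACAAGGC", "CTACGAT", "CTATT", "CTGCCA", "CTGCCGCA", "CTGCCTGTC", "TAAACC", "TAAATAT", "TATAAC", "TCA", "TCCAACAAGAT", "TGAGCTACC", "TGTCCA", "TGTGC", "TTACGAA"
Leaf count: 15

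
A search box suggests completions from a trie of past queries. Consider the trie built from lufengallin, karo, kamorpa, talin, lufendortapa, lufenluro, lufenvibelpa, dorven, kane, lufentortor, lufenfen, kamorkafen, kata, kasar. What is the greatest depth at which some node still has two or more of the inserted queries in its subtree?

5

Equivalently: take the maximum, over all pairs, of their longest common prefix length.
"kamorkafen" and "kamorpa" agree on "kamor" (5 characters) before diverging; nothing deeper is shared.
Longest shared-prefix length: 5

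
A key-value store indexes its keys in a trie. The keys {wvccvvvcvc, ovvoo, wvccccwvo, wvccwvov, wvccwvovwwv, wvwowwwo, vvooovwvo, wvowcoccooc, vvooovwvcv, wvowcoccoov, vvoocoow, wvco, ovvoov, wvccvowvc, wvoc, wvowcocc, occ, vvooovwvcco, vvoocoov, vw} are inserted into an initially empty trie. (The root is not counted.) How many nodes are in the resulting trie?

71

Insert word by word; a character creates a node only if that edge doesn't already exist:
  "wvccvvvcvc" → 10 new (w, v, c, c, v, v, v, c, v, c)
  "ovvoo" → 5 new (o, v, v, o, o)
  "wvccccwvo" → prefix "wvcc" already present; 5 new (c, c, w, v, o)
  "wvccwvov" → prefix "wvcc" already present; 4 new (w, v, o, v)
  "wvccwvovwwv" → prefix "wvccwvov" already present; 3 new (w, w, v)
  "wvwowwwo" → prefix "wv" already present; 6 new (w, o, w, w, w, o)
  "vvooovwvo" → 9 new (v, v, o, o, o, v, w, v, o)
  "wvowcoccooc" → prefix "wv" already present; 9 new (o, w, c, o, c, c, o, o, c)
  "vvooovwvcv" → prefix "vvooovwv" already present; 2 new (c, v)
  "wvowcoccoov" → prefix "wvowcoccoo" already present; 1 new (v)
  "vvoocoow" → prefix "vvoo" already present; 4 new (c, o, o, w)
  "wvco" → prefix "wvc" already present; 1 new (o)
  "ovvoov" → prefix "ovvoo" already present; 1 new (v)
  "wvccvowvc" → prefix "wvccv" already present; 4 new (o, w, v, c)
  "wvoc" → prefix "wvo" already present; 1 new (c)
  "wvowcocc" → prefix "wvowcocc" already present; 0 new (none)
  "occ" → prefix "o" already present; 2 new (c, c)
  "vvooovwvcco" → prefix "vvooovwvc" already present; 2 new (c, o)
  "vvoocoov" → prefix "vvoocoo" already present; 1 new (v)
  "vw" → prefix "v" already present; 1 new (w)
Total nodes = 10 + 5 + 5 + 4 + 3 + 6 + 9 + 9 + 2 + 1 + 4 + 1 + 1 + 4 + 1 + 0 + 2 + 2 + 1 + 1 = 71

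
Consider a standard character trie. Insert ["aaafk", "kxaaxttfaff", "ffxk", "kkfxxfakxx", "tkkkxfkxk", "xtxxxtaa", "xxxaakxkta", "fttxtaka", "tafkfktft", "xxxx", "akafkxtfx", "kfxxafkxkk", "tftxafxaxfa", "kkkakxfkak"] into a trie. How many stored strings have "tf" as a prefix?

1

Filter for entries beginning with "tf":
Words under "tf": tftxafxaxfa
Count: 1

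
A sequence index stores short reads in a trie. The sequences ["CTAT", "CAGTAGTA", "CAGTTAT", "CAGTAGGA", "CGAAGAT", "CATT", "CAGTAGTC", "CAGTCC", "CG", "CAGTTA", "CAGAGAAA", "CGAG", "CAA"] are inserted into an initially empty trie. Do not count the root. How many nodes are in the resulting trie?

Trie structure (* marks end of a word):
(root)
└─ C
   ├─ A
   │  ├─ A *
   │  ├─ G
   │  │  ├─ A
   │  │  │  └─ G
   │  │  │     └─ A
   │  │  │        └─ A
   │  │  │           └─ A *
   │  │  └─ T
   │  │     ├─ A
   │  │     │  └─ G
   │  │     │     ├─ G
   │  │     │     │  └─ A *
   │  │     │     └─ T
   │  │     │        ├─ A *
   │  │     │        └─ C *
   │  │     ├─ C
   │  │     │  └─ C *
   │  │     └─ T
   │  │        └─ A *
   │  │           └─ T *
   │  └─ T
   │     └─ T *
   ├─ G *
   │  └─ A
   │     ├─ A
   │     │  └─ G
   │     │     └─ A
   │     │        └─ T *
   │     └─ G *
   └─ T
      └─ A
         └─ T *
Counting every labelled node above: 34.

34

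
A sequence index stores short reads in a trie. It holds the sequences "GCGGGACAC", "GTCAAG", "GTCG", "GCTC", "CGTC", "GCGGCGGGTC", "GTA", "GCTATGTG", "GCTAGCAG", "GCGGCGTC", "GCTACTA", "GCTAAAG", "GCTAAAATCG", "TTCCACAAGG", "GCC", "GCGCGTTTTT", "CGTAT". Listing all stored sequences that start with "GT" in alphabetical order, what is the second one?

GTCAAG

DFS of the "GT" subtree visits, in order: "GTA", "GTCAAG", "GTCG"
The 2nd is GTCAAG.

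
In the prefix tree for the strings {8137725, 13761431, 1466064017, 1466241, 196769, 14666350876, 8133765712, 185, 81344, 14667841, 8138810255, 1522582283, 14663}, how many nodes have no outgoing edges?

13

A leaf is a node with no children — equivalently, the end of a word that is not a proper prefix of any other stored word.
Those words: "13761431", "1466064017", "1466241", "14663", "14666350876", "14667841", "1522582283", "185", "196769", "8133765712", "81344", "8137725", "8138810255"
Leaf count: 13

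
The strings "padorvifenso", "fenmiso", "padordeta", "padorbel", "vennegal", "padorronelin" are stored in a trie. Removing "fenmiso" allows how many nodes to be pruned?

7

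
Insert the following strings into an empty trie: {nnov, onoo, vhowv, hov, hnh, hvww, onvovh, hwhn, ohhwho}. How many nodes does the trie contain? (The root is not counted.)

Trace insertions, counting only characters that open a new branch:
  "nnov" → 4 new (n, n, o, v)
  "onoo" → 4 new (o, n, o, o)
  "vhowv" → 5 new (v, h, o, w, v)
  "hov" → 3 new (h, o, v)
  "hnh" → prefix "h" already present; 2 new (n, h)
  "hvww" → prefix "h" already present; 3 new (v, w, w)
  "onvovh" → prefix "on" already present; 4 new (v, o, v, h)
  "hwhn" → prefix "h" already present; 3 new (w, h, n)
  "ohhwho" → prefix "o" already present; 5 new (h, h, w, h, o)
Total nodes = 4 + 4 + 5 + 3 + 2 + 3 + 4 + 3 + 5 = 33

33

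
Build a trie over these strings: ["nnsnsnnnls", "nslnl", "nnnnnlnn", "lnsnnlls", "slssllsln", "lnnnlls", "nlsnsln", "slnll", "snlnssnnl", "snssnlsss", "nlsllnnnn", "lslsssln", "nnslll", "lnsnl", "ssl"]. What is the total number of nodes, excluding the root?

85

Count nodes per top-level branch (shared prefixes stored once):
  'l'-branch (lnnnlls, lnsnl, lnsnnlls, lslsssln): 21 nodes
  'n'-branch (nlsllnnnn, nlsnsln, nnnnnlnn, nnslll, nnsnsnnnls, nslnl): 35 nodes
  's'-branch (slnll, slssllsln, snlnssnnl, snssnlsss, ssl): 29 nodes
Sum: 85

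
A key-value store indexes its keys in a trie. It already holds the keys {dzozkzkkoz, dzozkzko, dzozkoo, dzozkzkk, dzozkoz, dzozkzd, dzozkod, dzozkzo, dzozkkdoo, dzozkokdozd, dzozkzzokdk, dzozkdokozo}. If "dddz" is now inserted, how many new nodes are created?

3

The longest prefix of "dddz" already in the trie is "d" (length 1).
Each of the 3 remaining characters creates one node.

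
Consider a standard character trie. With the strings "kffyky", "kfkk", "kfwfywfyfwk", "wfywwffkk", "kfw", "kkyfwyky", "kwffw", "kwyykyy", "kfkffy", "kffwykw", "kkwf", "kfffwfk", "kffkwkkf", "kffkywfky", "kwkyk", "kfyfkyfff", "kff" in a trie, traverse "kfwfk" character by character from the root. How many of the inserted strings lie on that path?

1

Traverse "kfwfk" character by character; count nodes along the way that are marked as word ends.
Prefixes of the query that are stored words: "kfw"
Count: 1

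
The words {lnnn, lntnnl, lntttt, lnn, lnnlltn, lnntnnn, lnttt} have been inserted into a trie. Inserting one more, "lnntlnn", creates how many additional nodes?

"lnnt" is already a path in the trie; the remaining "lnn" must be added.
New nodes needed: |"lnntlnn"| − 4 = 7 − 4 = 3.

3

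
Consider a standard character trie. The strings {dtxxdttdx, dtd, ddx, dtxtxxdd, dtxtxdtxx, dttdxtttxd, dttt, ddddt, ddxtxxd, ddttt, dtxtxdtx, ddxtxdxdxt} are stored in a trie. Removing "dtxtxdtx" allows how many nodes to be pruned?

0

Walk "dtxtxdtx" from the leaf back toward the root, removing each node that no remaining word uses.
Every node on "dtxtxdtx" is still needed (e.g. by "dtxtxdtxx"), so nothing is freed.
Nodes removed: 0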